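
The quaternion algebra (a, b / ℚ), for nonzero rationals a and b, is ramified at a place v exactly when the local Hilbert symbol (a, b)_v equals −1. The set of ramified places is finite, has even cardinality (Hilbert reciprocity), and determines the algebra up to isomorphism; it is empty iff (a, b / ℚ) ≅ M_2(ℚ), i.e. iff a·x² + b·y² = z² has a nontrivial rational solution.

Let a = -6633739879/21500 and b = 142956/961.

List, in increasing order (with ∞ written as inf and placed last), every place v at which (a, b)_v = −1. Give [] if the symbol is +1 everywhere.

Mod squares: a ≡ -3205865, b ≡ 11. Check v ∈ {∞, 2, 3, 5, 11, 13, 19, 23, 29, 31, 37, 43}.
v=31: a=31^1·(≡18), b=31^-2·(≡15) mod 31; (18|31)=+1, (15|31)=-1; (−1)^{1·-2·15}·(+1)^-2·(-1)^1 = -1.
v=11: a=11^0·(≡6), b=11^1·(≡4) mod 11; (6|11)=-1, (4|11)=+1; (−1)^{0·1·5}·(-1)^1·(+1)^0 = -1.
v=5: a=5^-3·(≡3), b=5^0·(≡1) mod 5; (3|5)=-1, (1|5)=+1; (−1)^{-3·0·2}·(-1)^0·(+1)^-3 = +1.
v=37: a=37^1·(≡26), b=37^0·(≡12) mod 37; (26|37)=+1, (12|37)=+1; (−1)^{1·0·18}·(+1)^0·(+1)^1 = +1.
v=3: a=3^0·(≡1), b=3^2·(≡2) mod 3; (1|3)=+1, (2|3)=-1; (−1)^{0·2·1}·(+1)^2·(-1)^0 = +1.
v=23: a=23^2·(≡9), b=23^0·(≡7) mod 23; (9|23)=+1, (7|23)=-1; (−1)^{2·0·11}·(+1)^0·(-1)^2 = +1.
v=2: v_2(a)=-2, v_2(b)=2; units ≡ 7, 3 (mod 8); ε·ε+αω+βω = 1·1+-2·1+2·0 ≡ 1  ⇒  (a,b)_2 = -1.
v=19: a=19^0·(≡17), b=19^2·(≡17) mod 19; (17|19)=+1, (17|19)=+1; (−1)^{0·2·9}·(+1)^2·(+1)^0 = +1.
v=29: a=29^2·(≡10), b=29^0·(≡11) mod 29; (10|29)=-1, (11|29)=-1; (−1)^{2·0·14}·(-1)^0·(-1)^2 = +1.
v=13: a=13^1·(≡11), b=13^0·(≡5) mod 13; (11|13)=-1, (5|13)=-1; (−1)^{1·0·6}·(-1)^0·(-1)^1 = -1.
v=43: a=43^-1·(≡20), b=43^0·(≡36) mod 43; (20|43)=-1, (36|43)=+1; (−1)^{-1·0·21}·(-1)^0·(+1)^-1 = +1.
v=∞: -3205865 < 0 and 11 > 0  ⇒  (a,b)_∞ = +1.
(-3205865, 11 / ℚ) ramifies at {2, 11, 13, 31}: a division algebra.

[2, 11, 13, 31]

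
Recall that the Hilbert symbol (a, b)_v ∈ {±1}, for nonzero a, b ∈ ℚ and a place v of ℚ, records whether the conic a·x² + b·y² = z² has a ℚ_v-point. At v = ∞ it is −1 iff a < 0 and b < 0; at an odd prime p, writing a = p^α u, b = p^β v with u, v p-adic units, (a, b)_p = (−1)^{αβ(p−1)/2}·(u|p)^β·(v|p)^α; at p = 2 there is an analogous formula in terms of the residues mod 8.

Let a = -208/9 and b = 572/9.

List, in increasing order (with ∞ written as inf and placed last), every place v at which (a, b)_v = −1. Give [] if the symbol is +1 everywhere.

[2, 13]

(a, b) ≡ (-13, 143) mod (ℚ^×)²; places V = {2, 3, 11, 13, ∞}.
(a,b)_2: α=4, β=2; u≡3, v≡7 (mod 8); ε(u)ε(v)=1·1, αω(v)=4·0, βω(u)=2·1; sum ≡ 1  ⇒  -1.
(a,b)_11: α=0, u≡5; β=1, v≡7 (mod 11); (5|11)=+1, (7|11)=-1; sign (−1)^0·+1^1·-1^0 = +1.
(a,b)_3: α=-2, u≡2; β=-2, v≡2 (mod 3); (2|3)=-1, (2|3)=-1; sign (−1)^0·-1^-2·-1^-2 = +1.
(a,b)_13: α=1, u≡4; β=1, v≡2 (mod 13); (4|13)=+1, (2|13)=-1; sign (−1)^0·+1^1·-1^1 = -1.
(a,b)_∞: sgn(-13)=−, sgn(143)=+, so +1.
|Ram(-13, 143)| = 2, even; anisotropic at {2, 13}.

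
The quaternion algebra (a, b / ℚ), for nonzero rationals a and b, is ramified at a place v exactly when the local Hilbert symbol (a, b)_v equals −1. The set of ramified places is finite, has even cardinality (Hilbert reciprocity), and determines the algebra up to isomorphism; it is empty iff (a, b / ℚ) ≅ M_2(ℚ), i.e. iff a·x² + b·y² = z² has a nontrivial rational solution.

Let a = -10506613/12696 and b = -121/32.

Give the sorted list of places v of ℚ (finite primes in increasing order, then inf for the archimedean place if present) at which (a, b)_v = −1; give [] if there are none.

(a, b) ≡ (-78, -2) mod (ℚ^×)²; places V = {2, 3, 11, 13, 23, 29, 31, ∞}.
(a,b)_13: α=1, u≡6; β=0, v≡8 (mod 13); (6|13)=-1, (8|13)=-1; sign (−1)^0·-1^0·-1^1 = -1.
(a,b)_3: α=-1, u≡1; β=0, v≡1 (mod 3); (1|3)=+1, (1|3)=+1; sign (−1)^0·+1^0·+1^-1 = +1.
(a,b)_2: α=-3, β=-5; u≡1, v≡7 (mod 8); ε(u)ε(v)=0·1, αω(v)=-3·0, βω(u)=-5·0; sum ≡ 0  ⇒  +1.
(a,b)_11: α=0, u≡2; β=2, v≡1 (mod 11); (2|11)=-1, (1|11)=+1; sign (−1)^0·-1^2·+1^0 = +1.
(a,b)_∞: sgn(-78)=−, sgn(-2)=−, so -1.
(a,b)_31: α=2, u≡17; β=0, v≡3 (mod 31); (17|31)=-1, (3|31)=-1; sign (−1)^0·-1^0·-1^2 = +1.
(a,b)_23: α=-2, u≡17; β=0, v≡7 (mod 23); (17|23)=-1, (7|23)=-1; sign (−1)^0·-1^0·-1^-2 = +1.
(a,b)_29: α=2, u≡28; β=0, v≡8 (mod 29); (28|29)=+1, (8|29)=-1; sign (−1)^0·+1^0·-1^2 = +1.
|Ram(-78, -2)| = 2, even; anisotropic at {13, ∞}.

[13, inf]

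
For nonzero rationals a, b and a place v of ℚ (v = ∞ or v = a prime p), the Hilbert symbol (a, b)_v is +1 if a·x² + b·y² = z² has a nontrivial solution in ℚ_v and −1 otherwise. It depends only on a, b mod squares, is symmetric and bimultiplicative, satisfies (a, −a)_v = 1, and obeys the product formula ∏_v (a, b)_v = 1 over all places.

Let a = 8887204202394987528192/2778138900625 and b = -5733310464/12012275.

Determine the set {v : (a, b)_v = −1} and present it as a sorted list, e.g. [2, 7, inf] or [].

(a, b) ≡ (23, -66) mod (ℚ^×)²; places V = {2, 3, 5, 7, 11, 19, 23, 29, ∞}.
(a,b)_∞: sgn(23)=+, sgn(-66)=−, so +1.
(a,b)_5: α=-4, u≡2; β=-2, v≡1 (mod 5); (2|5)=-1, (1|5)=+1; sign (−1)^0·-1^-2·+1^-4 = +1.
(a,b)_23: α=5, u≡13; β=2, v≡12 (mod 23); (13|23)=+1, (12|23)=+1; sign (−1)^0·+1^2·+1^5 = +1.
(a,b)_7: α=2, u≡1; β=2, v≡4 (mod 7); (1|7)=+1, (4|7)=+1; sign (−1)^0·+1^2·+1^2 = +1.
(a,b)_2: α=32, β=13; u≡7, v≡7 (mod 8); ε(u)ε(v)=1·1, αω(v)=32·0, βω(u)=13·0; sum ≡ 1  ⇒  -1.
(a,b)_3: α=8, u≡2; β=3, v≡2 (mod 3); (2|3)=-1, (2|3)=-1; sign (−1)^0·-1^3·-1^8 = -1.
(a,b)_29: α=-2, u≡13; β=0, v≡11 (mod 29); (13|29)=+1, (11|29)=-1; sign (−1)^0·+1^0·-1^-2 = +1.
(a,b)_19: α=-2, u≡11; β=-2, v≡18 (mod 19); (11|19)=+1, (18|19)=-1; sign (−1)^0·+1^-2·-1^-2 = +1.
(a,b)_11: α=-4, u≡5; β=-3, v≡4 (mod 11); (5|11)=+1, (4|11)=+1; sign (−1)^0·+1^-3·+1^-4 = +1.
|Ram(23, -66)| = 2, even; anisotropic at {2, 3}.

[2, 3]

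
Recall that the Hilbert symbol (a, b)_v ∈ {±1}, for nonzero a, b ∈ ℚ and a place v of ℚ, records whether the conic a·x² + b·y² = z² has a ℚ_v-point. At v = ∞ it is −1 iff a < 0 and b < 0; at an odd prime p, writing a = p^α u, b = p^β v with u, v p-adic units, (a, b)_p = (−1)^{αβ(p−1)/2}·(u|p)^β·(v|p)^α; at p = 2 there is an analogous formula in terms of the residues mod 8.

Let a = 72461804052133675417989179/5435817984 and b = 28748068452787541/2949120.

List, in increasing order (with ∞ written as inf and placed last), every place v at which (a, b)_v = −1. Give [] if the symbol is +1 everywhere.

(a, b) ≡ (779, 1105) mod (ℚ^×)²; places V = {2, 3, 5, 11, 13, 17, 19, 41, ∞}.
(a,b)_17: α=2, u≡11; β=1, v≡11 (mod 17); (11|17)=-1, (11|17)=-1; sign (−1)^0·-1^1·-1^2 = -1.
(a,b)_3: α=-4, u≡2; β=-2, v≡1 (mod 3); (2|3)=-1, (1|3)=+1; sign (−1)^0·-1^-2·+1^-4 = +1.
(a,b)_5: α=0, u≡1; β=-1, v≡4 (mod 5); (1|5)=+1, (4|5)=+1; sign (−1)^0·+1^-1·+1^0 = +1.
(a,b)_13: α=2, u≡3; β=1, v≡2 (mod 13); (3|13)=+1, (2|13)=-1; sign (−1)^0·+1^1·-1^2 = +1.
(a,b)_11: α=12, u≡1; β=8, v≡9 (mod 11); (1|11)=+1, (9|11)=+1; sign (−1)^0·+1^8·+1^12 = +1.
(a,b)_∞: sgn(779)=+, sgn(1105)=+, so +1.
(a,b)_19: α=3, u≡18; β=2, v≡14 (mod 19); (18|19)=-1, (14|19)=-1; sign (−1)^0·-1^2·-1^3 = -1.
(a,b)_2: α=-26, β=-16; u≡3, v≡1 (mod 8); ε(u)ε(v)=1·0, αω(v)=-26·0, βω(u)=-16·1; sum ≡ 0  ⇒  +1.
(a,b)_41: α=3, u≡3; β=2, v≡8 (mod 41); (3|41)=-1, (8|41)=+1; sign (−1)^0·-1^2·+1^3 = +1.
(779, 1105 / ℚ) ramifies at {17, 19}: a division algebra.

[17, 19]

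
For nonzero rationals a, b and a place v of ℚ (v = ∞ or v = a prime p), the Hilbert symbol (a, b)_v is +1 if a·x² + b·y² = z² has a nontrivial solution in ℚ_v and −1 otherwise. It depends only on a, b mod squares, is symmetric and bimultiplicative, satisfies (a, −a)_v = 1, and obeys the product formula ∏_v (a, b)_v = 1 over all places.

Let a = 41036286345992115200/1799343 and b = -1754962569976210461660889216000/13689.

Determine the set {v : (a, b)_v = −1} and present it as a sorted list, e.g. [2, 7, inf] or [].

[2, 11]

Mod squares: a ≡ 721259, b ≡ -36685. Check v ∈ {∞, 2, 3, 5, 7, 11, 13, 17, 19, 23, 29, 37}.
v=2: v_2(a)=10, v_2(b)=10; units ≡ 3, 3 (mod 8); ε·ε+αω+βω = 1·1+10·1+10·1 ≡ 1  ⇒  (a,b)_2 = -1.
v=29: a=29^3·(≡12), b=29^5·(≡11) mod 29; (12|29)=-1, (11|29)=-1; (−1)^{3·5·14}·(-1)^5·(-1)^3 = +1.
v=∞: 721259 > 0 and -36685 < 0  ⇒  (a,b)_∞ = +1.
v=13: a=13^-4·(≡2), b=13^-2·(≡10) mod 13; (2|13)=-1, (10|13)=+1; (−1)^{-4·-2·6}·(-1)^-2·(+1)^-4 = +1.
v=37: a=37^0·(≡5), b=37^2·(≡29) mod 37; (5|37)=-1, (29|37)=-1; (−1)^{0·2·18}·(-1)^2·(-1)^0 = +1.
v=17: a=17^3·(≡3), b=17^4·(≡16) mod 17; (3|17)=-1, (16|17)=+1; (−1)^{3·4·8}·(-1)^4·(+1)^3 = +1.
v=5: a=5^2·(≡1), b=5^3·(≡3) mod 5; (1|5)=+1, (3|5)=-1; (−1)^{2·3·2}·(+1)^3·(-1)^2 = +1.
v=19: a=19^1·(≡8), b=19^2·(≡17) mod 19; (8|19)=-1, (17|19)=+1; (−1)^{1·2·9}·(-1)^2·(+1)^1 = +1.
v=3: a=3^-2·(≡2), b=3^-4·(≡2) mod 3; (2|3)=-1, (2|3)=-1; (−1)^{-2·-4·1}·(-1)^-4·(-1)^-2 = +1.
v=7: a=7^-1·(≡4), b=7^0·(≡4) mod 7; (4|7)=+1, (4|7)=+1; (−1)^{-1·0·3}·(+1)^0·(+1)^-1 = +1.
v=23: a=23^2·(≡9), b=23^3·(≡20) mod 23; (9|23)=+1, (20|23)=-1; (−1)^{2·3·11}·(+1)^3·(-1)^2 = +1.
v=11: a=11^3·(≡4), b=11^3·(≡5) mod 11; (4|11)=+1, (5|11)=+1; (−1)^{3·3·5}·(+1)^3·(+1)^3 = -1.
(721259, -36685 / ℚ) ramifies at {2, 11}: a division algebra.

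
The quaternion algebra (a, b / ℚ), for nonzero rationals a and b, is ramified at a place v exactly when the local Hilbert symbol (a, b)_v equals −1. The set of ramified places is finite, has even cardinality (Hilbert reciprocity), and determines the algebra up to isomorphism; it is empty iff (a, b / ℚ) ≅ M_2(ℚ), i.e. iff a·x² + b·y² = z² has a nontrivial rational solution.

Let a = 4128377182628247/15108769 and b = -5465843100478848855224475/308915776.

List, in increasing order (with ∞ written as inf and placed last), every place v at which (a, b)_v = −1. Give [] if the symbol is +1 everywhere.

[3, 31]

(a, b) ≡ (1767, -29971) mod (ℚ^×)²; places V = {2, 3, 5, 13, 17, 19, 23, 31, 41, 43, ∞}.
(a,b)_3: α=3, u≡1; β=4, v≡2 (mod 3); (1|3)=+1, (2|3)=-1; sign (−1)^0·+1^4·-1^3 = -1.
(a,b)_19: α=1, u≡4; β=2, v≡9 (mod 19); (4|19)=+1, (9|19)=+1; sign (−1)^0·+1^2·+1^1 = +1.
(a,b)_5: α=0, u≡3; β=2, v≡1 (mod 5); (3|5)=-1, (1|5)=+1; sign (−1)^0·-1^2·+1^0 = +1.
(a,b)_41: α=2, u≡9; β=3, v≡34 (mod 41); (9|41)=+1, (34|41)=-1; sign (−1)^0·+1^3·-1^2 = +1.
(a,b)_∞: sgn(1767)=+, sgn(-29971)=−, so +1.
(a,b)_13: α=-4, u≡9; β=-6, v≡5 (mod 13); (9|13)=+1, (5|13)=-1; sign (−1)^0·+1^-6·-1^-4 = +1.
(a,b)_2: α=0, β=-6; u≡7, v≡5 (mod 8); ε(u)ε(v)=1·0, αω(v)=0·1, βω(u)=-6·0; sum ≡ 0  ⇒  +1.
(a,b)_43: α=2, u≡35; β=3, v≡7 (mod 43); (35|43)=+1, (7|43)=-1; sign (−1)^0·+1^3·-1^2 = +1.
(a,b)_31: α=1, u≡27; β=2, v≡15 (mod 31); (27|31)=-1, (15|31)=-1; sign (−1)^0·-1^2·-1^1 = -1.
(a,b)_17: α=4, u≡15; β=5, v≡6 (mod 17); (15|17)=+1, (6|17)=-1; sign (−1)^0·+1^5·-1^4 = +1.
(a,b)_23: α=-2, u≡11; β=0, v≡14 (mod 23); (11|23)=-1, (14|23)=-1; sign (−1)^0·-1^0·-1^-2 = +1.
(1767, -29971 / ℚ) ramifies at {3, 31}: a division algebra.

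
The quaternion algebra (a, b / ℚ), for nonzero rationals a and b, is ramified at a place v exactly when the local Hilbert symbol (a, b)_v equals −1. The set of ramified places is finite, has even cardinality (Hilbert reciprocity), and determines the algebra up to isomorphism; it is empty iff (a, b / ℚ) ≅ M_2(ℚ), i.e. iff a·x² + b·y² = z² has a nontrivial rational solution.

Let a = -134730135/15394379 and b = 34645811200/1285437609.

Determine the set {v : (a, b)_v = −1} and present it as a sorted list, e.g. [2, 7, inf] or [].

[2, 5, 7, 11]

Mod squares: a ≡ -165, b ≡ 2002. Check v ∈ {∞, 2, 3, 5, 7, 11, 13, 17, 19, 37}.
v=5: a=5^1·(≡2), b=5^2·(≡2) mod 5; (2|5)=-1, (2|5)=-1; (−1)^{1·2·2}·(-1)^2·(-1)^1 = -1.
v=7: a=7^-2·(≡5), b=7^1·(≡3) mod 7; (5|7)=-1, (3|7)=-1; (−1)^{-2·1·3}·(-1)^1·(-1)^-2 = -1.
v=17: a=17^0·(≡7), b=17^-2·(≡2) mod 17; (7|17)=-1, (2|17)=+1; (−1)^{0·-2·8}·(-1)^-2·(+1)^0 = +1.
v=3: a=3^9·(≡2), b=3^-2·(≡1) mod 3; (2|3)=-1, (1|3)=+1; (−1)^{9·-2·1}·(-1)^-2·(+1)^9 = +1.
v=37: a=37^2·(≡24), b=37^-2·(≡36) mod 37; (24|37)=-1, (36|37)=+1; (−1)^{2·-2·18}·(-1)^-2·(+1)^2 = +1.
v=∞: -165 < 0 and 2002 > 0  ⇒  (a,b)_∞ = +1.
v=19: a=19^0·(≡9), b=19^-2·(≡6) mod 19; (9|19)=+1, (6|19)=+1; (−1)^{0·-2·9}·(+1)^-2·(+1)^0 = +1.
v=11: a=11^-1·(≡7), b=11^1·(≡7) mod 11; (7|11)=-1, (7|11)=-1; (−1)^{-1·1·5}·(-1)^1·(-1)^-1 = -1.
v=13: a=13^-4·(≡1), b=13^3·(≡2) mod 13; (1|13)=+1, (2|13)=-1; (−1)^{-4·3·6}·(+1)^3·(-1)^-4 = +1.
v=2: v_2(a)=0, v_2(b)=13; units ≡ 3, 1 (mod 8); ε·ε+αω+βω = 1·0+0·0+13·1 ≡ 1  ⇒  (a,b)_2 = -1.
|Ram(-165, 2002)| = 4, even; anisotropic at {2, 5, 7, 11}.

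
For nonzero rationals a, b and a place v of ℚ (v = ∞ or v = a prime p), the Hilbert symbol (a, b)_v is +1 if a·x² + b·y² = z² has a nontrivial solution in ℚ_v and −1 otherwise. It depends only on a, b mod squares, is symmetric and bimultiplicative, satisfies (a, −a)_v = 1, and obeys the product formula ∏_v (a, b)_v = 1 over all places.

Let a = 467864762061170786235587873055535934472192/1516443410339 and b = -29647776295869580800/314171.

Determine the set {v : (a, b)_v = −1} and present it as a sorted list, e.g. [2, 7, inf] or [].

(a, b) ≡ (13717, -18722) mod (ℚ^×)²; places V = {2, 3, 5, 7, 11, 13, 23, 29, 37, 43, ∞}.
(a,b)_37: α=2, u≡1; β=1, v≡28 (mod 37); (1|37)=+1, (28|37)=+1; sign (−1)^0·+1^1·+1^2 = +1.
(a,b)_3: α=10, u≡1; β=6, v≡1 (mod 3); (1|3)=+1, (1|3)=+1; sign (−1)^0·+1^6·+1^10 = +1.
(a,b)_7: α=12, u≡2; β=4, v≡3 (mod 7); (2|7)=+1, (3|7)=-1; sign (−1)^0·+1^4·-1^12 = +1.
(a,b)_29: α=5, u≡6; β=2, v≡14 (mod 29); (6|29)=+1, (14|29)=-1; sign (−1)^0·+1^2·-1^5 = -1.
(a,b)_43: α=5, u≡19; β=2, v≡18 (mod 43); (19|43)=-1, (18|43)=-1; sign (−1)^0·-1^2·-1^5 = -1.
(a,b)_∞: sgn(13717)=+, sgn(-18722)=−, so +1.
(a,b)_23: α=2, u≡13; β=1, v≡17 (mod 23); (13|23)=+1, (17|23)=-1; sign (−1)^0·+1^1·-1^2 = +1.
(a,b)_5: α=0, u≡3; β=2, v≡3 (mod 5); (3|5)=-1, (3|5)=-1; sign (−1)^0·-1^2·-1^0 = +1.
(a,b)_2: α=18, β=9; u≡5, v≡7 (mod 8); ε(u)ε(v)=0·1, αω(v)=18·0, βω(u)=9·1; sum ≡ 1  ⇒  -1.
(a,b)_13: α=-10, u≡11; β=-4, v≡8 (mod 13); (11|13)=-1, (8|13)=-1; sign (−1)^0·-1^-4·-1^-10 = +1.
(a,b)_11: α=-1, u≡9; β=-1, v≡1 (mod 11); (9|11)=+1, (1|11)=+1; sign (−1)^1·+1^-1·+1^-1 = -1.
(13717, -18722 / ℚ) ramifies at {2, 11, 29, 43}: a division algebra.

[2, 11, 29, 43]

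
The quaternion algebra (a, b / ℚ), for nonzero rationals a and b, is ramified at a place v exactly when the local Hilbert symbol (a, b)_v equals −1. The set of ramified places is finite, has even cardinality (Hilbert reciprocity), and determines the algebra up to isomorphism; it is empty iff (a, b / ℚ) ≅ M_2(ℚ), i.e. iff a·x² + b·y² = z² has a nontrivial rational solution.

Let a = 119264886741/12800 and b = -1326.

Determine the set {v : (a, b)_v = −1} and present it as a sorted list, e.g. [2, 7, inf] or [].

[2, 3]

Mod squares: a ≡ 42, b ≡ -1326. Check v ∈ {∞, 2, 3, 5, 7, 11, 13, 17, 31}.
v=7: a=7^1·(≡6), b=7^0·(≡4) mod 7; (6|7)=-1, (4|7)=+1; (−1)^{1·0·3}·(-1)^0·(+1)^1 = +1.
v=2: v_2(a)=-9, v_2(b)=1; units ≡ 5, 1 (mod 8); ε·ε+αω+βω = 0·0+-9·0+1·1 ≡ 1  ⇒  (a,b)_2 = -1.
v=17: a=17^2·(≡4), b=17^1·(≡7) mod 17; (4|17)=+1, (7|17)=-1; (−1)^{2·1·8}·(+1)^1·(-1)^2 = +1.
v=31: a=31^2·(≡26), b=31^0·(≡7) mod 31; (26|31)=-1, (7|31)=+1; (−1)^{2·0·15}·(-1)^0·(+1)^2 = +1.
v=11: a=11^2·(≡1), b=11^0·(≡5) mod 11; (1|11)=+1, (5|11)=+1; (−1)^{2·0·5}·(+1)^0·(+1)^2 = +1.
v=3: a=3^1·(≡2), b=3^1·(≡2) mod 3; (2|3)=-1, (2|3)=-1; (−1)^{1·1·1}·(-1)^1·(-1)^1 = -1.
v=13: a=13^2·(≡1), b=13^1·(≡2) mod 13; (1|13)=+1, (2|13)=-1; (−1)^{2·1·6}·(+1)^1·(-1)^2 = +1.
v=5: a=5^-2·(≡3), b=5^0·(≡4) mod 5; (3|5)=-1, (4|5)=+1; (−1)^{-2·0·2}·(-1)^0·(+1)^-2 = +1.
v=∞: 42 > 0 and -1326 < 0  ⇒  (a,b)_∞ = +1.
|Ram(42, -1326)| = 2, even; anisotropic at {2, 3}.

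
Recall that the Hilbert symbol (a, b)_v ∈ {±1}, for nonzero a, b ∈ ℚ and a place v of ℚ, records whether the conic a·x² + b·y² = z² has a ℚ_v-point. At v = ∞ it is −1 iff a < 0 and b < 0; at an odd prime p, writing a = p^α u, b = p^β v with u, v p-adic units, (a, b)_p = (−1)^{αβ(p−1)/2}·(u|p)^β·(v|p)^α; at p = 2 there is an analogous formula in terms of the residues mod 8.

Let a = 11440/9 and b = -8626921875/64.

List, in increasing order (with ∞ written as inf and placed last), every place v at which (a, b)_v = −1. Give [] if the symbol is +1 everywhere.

Mod squares: a ≡ 715, b ≡ -3. Check v ∈ {∞, 2, 3, 5, 11, 13}.
v=3: a=3^-2·(≡1), b=3^3·(≡2) mod 3; (1|3)=+1, (2|3)=-1; (−1)^{-2·3·1}·(+1)^3·(-1)^-2 = +1.
v=∞: 715 > 0 and -3 < 0  ⇒  (a,b)_∞ = +1.
v=5: a=5^1·(≡2), b=5^6·(≡3) mod 5; (2|5)=-1, (3|5)=-1; (−1)^{1·6·2}·(-1)^6·(-1)^1 = -1.
v=13: a=13^1·(≡1), b=13^2·(≡9) mod 13; (1|13)=+1, (9|13)=+1; (−1)^{1·2·6}·(+1)^2·(+1)^1 = +1.
v=11: a=11^1·(≡8), b=11^2·(≡6) mod 11; (8|11)=-1, (6|11)=-1; (−1)^{1·2·5}·(-1)^2·(-1)^1 = -1.
v=2: v_2(a)=4, v_2(b)=-6; units ≡ 3, 5 (mod 8); ε·ε+αω+βω = 1·0+4·1+-6·1 ≡ 0  ⇒  (a,b)_2 = +1.
|Ram(715, -3)| = 2, even; anisotropic at {5, 11}.

[5, 11]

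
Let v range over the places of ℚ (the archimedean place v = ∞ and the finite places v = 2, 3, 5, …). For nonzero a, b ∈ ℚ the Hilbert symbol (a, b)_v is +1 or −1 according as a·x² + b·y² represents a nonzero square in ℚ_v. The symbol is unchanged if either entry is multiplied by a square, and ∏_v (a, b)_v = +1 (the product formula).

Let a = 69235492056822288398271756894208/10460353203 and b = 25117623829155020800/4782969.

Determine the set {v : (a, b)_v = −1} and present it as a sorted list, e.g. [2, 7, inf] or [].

[2, 11, 23, 29]

Mod squares: a ≡ 51051, b ≡ 667. Check v ∈ {∞, 2, 3, 5, 7, 11, 13, 17, 23, 29}.
v=2: v_2(a)=28, v_2(b)=18; units ≡ 3, 3 (mod 8); ε·ε+αω+βω = 1·1+28·1+18·1 ≡ 1  ⇒  (a,b)_2 = -1.
v=3: a=3^-21·(≡1), b=3^-14·(≡1) mod 3; (1|3)=+1, (1|3)=+1; (−1)^{-21·-14·1}·(+1)^-14·(+1)^-21 = +1.
v=29: a=29^2·(≡18), b=29^1·(≡5) mod 29; (18|29)=-1, (5|29)=+1; (−1)^{2·1·14}·(-1)^1·(+1)^2 = -1.
v=23: a=23^2·(≡15), b=23^1·(≡9) mod 23; (15|23)=-1, (9|23)=+1; (−1)^{2·1·11}·(-1)^1·(+1)^2 = -1.
v=5: a=5^0·(≡1), b=5^2·(≡3) mod 5; (1|5)=+1, (3|5)=-1; (−1)^{0·2·2}·(+1)^2·(-1)^0 = +1.
v=17: a=17^3·(≡6), b=17^2·(≡2) mod 17; (6|17)=-1, (2|17)=+1; (−1)^{3·2·8}·(-1)^2·(+1)^3 = +1.
v=13: a=13^3·(≡4), b=13^2·(≡3) mod 13; (4|13)=+1, (3|13)=+1; (−1)^{3·2·6}·(+1)^2·(+1)^3 = +1.
v=11: a=11^3·(≡7), b=11^0·(≡8) mod 11; (7|11)=-1, (8|11)=-1; (−1)^{3·0·5}·(-1)^0·(-1)^3 = -1.
v=7: a=7^9·(≡6), b=7^6·(≡1) mod 7; (6|7)=-1, (1|7)=+1; (−1)^{9·6·3}·(-1)^6·(+1)^9 = +1.
v=∞: 51051 > 0 and 667 > 0  ⇒  (a,b)_∞ = +1.
(51051, 667 / ℚ) ramifies at {2, 11, 23, 29}: a division algebra.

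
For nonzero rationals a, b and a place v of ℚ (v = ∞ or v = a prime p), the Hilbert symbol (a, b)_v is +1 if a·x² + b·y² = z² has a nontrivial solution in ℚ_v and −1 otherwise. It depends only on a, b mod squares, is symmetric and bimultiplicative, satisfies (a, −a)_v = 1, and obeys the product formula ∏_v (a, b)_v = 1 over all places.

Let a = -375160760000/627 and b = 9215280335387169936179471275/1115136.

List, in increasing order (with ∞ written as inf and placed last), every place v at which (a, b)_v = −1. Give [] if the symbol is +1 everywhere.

[2, 13, 17, 19]

Mod squares: a ≡ -4295577, b ≡ 9139. Check v ∈ {∞, 2, 3, 5, 7, 11, 13, 17, 19, 23, 31, 37}.
v=3: a=3^-1·(≡2), b=3^-2·(≡1) mod 3; (2|3)=-1, (1|3)=+1; (−1)^{-1·-2·1}·(-1)^-2·(+1)^-1 = +1.
v=5: a=5^4·(≡2), b=5^2·(≡1) mod 5; (2|5)=-1, (1|5)=+1; (−1)^{4·2·2}·(-1)^2·(+1)^4 = +1.
v=2: v_2(a)=6, v_2(b)=-10; units ≡ 7, 3 (mod 8); ε·ε+αω+βω = 1·1+6·1+-10·0 ≡ 1  ⇒  (a,b)_2 = -1.
v=19: a=19^-1·(≡11), b=19^3·(≡4) mod 19; (11|19)=+1, (4|19)=+1; (−1)^{-1·3·9}·(+1)^3·(+1)^-1 = -1.
v=37: a=37^2·(≡9), b=37^5·(≡1) mod 37; (9|37)=+1, (1|37)=+1; (−1)^{2·5·18}·(+1)^5·(+1)^2 = +1.
v=11: a=11^-1·(≡9), b=11^-2·(≡4) mod 11; (9|11)=+1, (4|11)=+1; (−1)^{-1·-2·5}·(+1)^-2·(+1)^-1 = +1.
v=13: a=13^1·(≡5), b=13^3·(≡4) mod 13; (5|13)=-1, (4|13)=+1; (−1)^{1·3·6}·(-1)^3·(+1)^1 = -1.
v=7: a=7^0·(≡4), b=7^4·(≡4) mod 7; (4|7)=+1, (4|7)=+1; (−1)^{0·4·3}·(+1)^4·(+1)^0 = +1.
v=23: a=23^0·(≡18), b=23^2·(≡8) mod 23; (18|23)=+1, (8|23)=+1; (−1)^{0·2·11}·(+1)^2·(+1)^0 = +1.
v=17: a=17^1·(≡14), b=17^2·(≡5) mod 17; (14|17)=-1, (5|17)=-1; (−1)^{1·2·8}·(-1)^2·(-1)^1 = -1.
v=31: a=31^1·(≡29), b=31^2·(≡8) mod 31; (29|31)=-1, (8|31)=+1; (−1)^{1·2·15}·(-1)^2·(+1)^1 = +1.
v=∞: -4295577 < 0 and 9139 > 0  ⇒  (a,b)_∞ = +1.
|Ram(-4295577, 9139)| = 4, even; anisotropic at {2, 13, 17, 19}.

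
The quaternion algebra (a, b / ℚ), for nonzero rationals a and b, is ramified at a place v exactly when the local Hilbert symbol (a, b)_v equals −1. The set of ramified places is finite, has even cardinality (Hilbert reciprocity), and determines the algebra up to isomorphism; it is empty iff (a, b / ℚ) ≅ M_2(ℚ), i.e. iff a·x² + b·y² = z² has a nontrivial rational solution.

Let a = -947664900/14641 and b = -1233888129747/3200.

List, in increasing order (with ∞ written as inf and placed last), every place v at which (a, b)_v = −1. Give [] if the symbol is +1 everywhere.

[19, 29, 37, inf]

(a, b) ≡ (-21489, -621762726) mod (ℚ^×)²; places V = {2, 3, 5, 7, 11, 13, 17, 19, 23, 29, 37, ∞}.
(a,b)_13: α=1, u≡6; β=1, v≡8 (mod 13); (6|13)=-1, (8|13)=-1; sign (−1)^0·-1^1·-1^1 = +1.
(a,b)_5: α=2, u≡4; β=-2, v≡1 (mod 5); (4|5)=+1, (1|5)=+1; sign (−1)^0·+1^-2·+1^2 = +1.
(a,b)_11: α=-4, u≡5; β=0, v≡9 (mod 11); (5|11)=+1, (9|11)=+1; sign (−1)^0·+1^0·+1^-4 = +1.
(a,b)_7: α=2, u≡1; β=2, v≡6 (mod 7); (1|7)=+1, (6|7)=-1; sign (−1)^0·+1^2·-1^2 = +1.
(a,b)_37: α=0, u≡13; β=1, v≡7 (mod 37); (13|37)=-1, (7|37)=+1; sign (−1)^0·-1^1·+1^0 = -1.
(a,b)_17: α=0, u≡8; β=1, v≡15 (mod 17); (8|17)=+1, (15|17)=+1; sign (−1)^0·+1^1·+1^0 = +1.
(a,b)_∞: sgn(-21489)=−, sgn(-621762726)=−, so -1.
(a,b)_3: α=3, u≡1; β=5, v≡2 (mod 3); (1|3)=+1, (2|3)=-1; sign (−1)^1·+1^5·-1^3 = +1.
(a,b)_29: α=1, u≡22; β=1, v≡15 (mod 29); (22|29)=+1, (15|29)=-1; sign (−1)^0·+1^1·-1^1 = -1.
(a,b)_19: α=1, u≡6; β=1, v≡1 (mod 19); (6|19)=+1, (1|19)=+1; sign (−1)^1·+1^1·+1^1 = -1.
(a,b)_23: α=0, u≡4; β=1, v≡18 (mod 23); (4|23)=+1, (18|23)=+1; sign (−1)^0·+1^1·+1^0 = +1.
(a,b)_2: α=2, β=-7; u≡7, v≡5 (mod 8); ε(u)ε(v)=1·0, αω(v)=2·1, βω(u)=-7·0; sum ≡ 0  ⇒  +1.
(-21489, -621762726 / ℚ) ramifies at {19, 29, 37, ∞}: a division algebra.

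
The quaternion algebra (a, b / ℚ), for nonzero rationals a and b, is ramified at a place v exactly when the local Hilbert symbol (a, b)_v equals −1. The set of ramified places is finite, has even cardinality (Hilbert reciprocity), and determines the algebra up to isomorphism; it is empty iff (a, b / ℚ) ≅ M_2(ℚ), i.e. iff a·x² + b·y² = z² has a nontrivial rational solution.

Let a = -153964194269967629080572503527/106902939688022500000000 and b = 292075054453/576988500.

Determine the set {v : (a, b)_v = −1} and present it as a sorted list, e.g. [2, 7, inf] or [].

[3, 5, 7, 13]

(a, b) ≡ (-7, 2145) mod (ℚ^×)²; places V = {2, 3, 5, 7, 11, 13, 17, 19, 23, 41, ∞}.
(a,b)_5: α=-10, u≡2; β=-3, v≡1 (mod 5); (2|5)=-1, (1|5)=+1; sign (−1)^0·-1^-3·+1^-10 = -1.
(a,b)_∞: sgn(-7)=−, sgn(2145)=+, so +1.
(a,b)_3: α=0, u≡2; β=-1, v≡1 (mod 3); (2|3)=-1, (1|3)=+1; sign (−1)^0·-1^-1·+1^0 = -1.
(a,b)_11: α=-6, u≡9; β=-3, v≡6 (mod 11); (9|11)=+1, (6|11)=-1; sign (−1)^0·+1^-3·-1^-6 = +1.
(a,b)_17: α=-6, u≡14; β=-2, v≡6 (mod 17); (14|17)=-1, (6|17)=-1; sign (−1)^0·-1^-2·-1^-6 = +1.
(a,b)_41: α=2, u≡24; β=0, v≡12 (mod 41); (24|41)=-1, (12|41)=-1; sign (−1)^0·-1^0·-1^2 = +1.
(a,b)_23: α=6, u≡3; β=2, v≡8 (mod 23); (3|23)=+1, (8|23)=+1; sign (−1)^0·+1^2·+1^6 = +1.
(a,b)_2: α=-8, β=-2; u≡1, v≡1 (mod 8); ε(u)ε(v)=0·0, αω(v)=-8·0, βω(u)=-2·0; sum ≡ 0  ⇒  +1.
(a,b)_13: α=0, u≡6; β=1, v≡4 (mod 13); (6|13)=-1, (4|13)=+1; sign (−1)^0·-1^1·+1^0 = -1.
(a,b)_7: α=15, u≡5; β=6, v≡3 (mod 7); (5|7)=-1, (3|7)=-1; sign (−1)^0·-1^6·-1^15 = -1.
(a,b)_19: α=4, u≡10; β=2, v≡5 (mod 19); (10|19)=-1, (5|19)=+1; sign (−1)^0·-1^2·+1^4 = +1.
(-7, 2145 / ℚ) ramifies at {3, 5, 7, 13}: a division algebra.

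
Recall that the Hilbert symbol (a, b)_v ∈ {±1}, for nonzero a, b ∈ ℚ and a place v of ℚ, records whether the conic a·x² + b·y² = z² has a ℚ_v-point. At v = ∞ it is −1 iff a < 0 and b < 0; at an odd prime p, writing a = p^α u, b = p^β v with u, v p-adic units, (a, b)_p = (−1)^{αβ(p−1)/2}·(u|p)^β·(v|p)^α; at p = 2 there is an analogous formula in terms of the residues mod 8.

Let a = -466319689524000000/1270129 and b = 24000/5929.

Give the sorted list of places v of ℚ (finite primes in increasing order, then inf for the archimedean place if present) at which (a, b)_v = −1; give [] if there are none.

(a, b) ≡ (-17768621, 15) mod (ℚ^×)²; places V = {2, 3, 5, 7, 11, 13, 17, 23, 37, 41, 53, ∞}.
(a,b)_∞: sgn(-17768621)=−, sgn(15)=+, so +1.
(a,b)_2: α=8, β=6; u≡3, v≡7 (mod 8); ε(u)ε(v)=1·1, αω(v)=8·0, βω(u)=6·1; sum ≡ 1  ⇒  -1.
(a,b)_17: α=1, u≡9; β=0, v≡1 (mod 17); (9|17)=+1, (1|17)=+1; sign (−1)^0·+1^0·+1^1 = +1.
(a,b)_53: α=1, u≡34; β=0, v≡24 (mod 53); (34|53)=-1, (24|53)=+1; sign (−1)^0·-1^0·+1^1 = +1.
(a,b)_13: α=1, u≡10; β=0, v≡2 (mod 13); (10|13)=+1, (2|13)=-1; sign (−1)^0·+1^0·-1^1 = -1.
(a,b)_41: α=1, u≡3; β=0, v≡17 (mod 41); (3|41)=-1, (17|41)=-1; sign (−1)^0·-1^0·-1^1 = -1.
(a,b)_3: α=8, u≡1; β=1, v≡2 (mod 3); (1|3)=+1, (2|3)=-1; sign (−1)^0·+1^1·-1^8 = +1.
(a,b)_5: α=6, u≡1; β=3, v≡3 (mod 5); (1|5)=+1, (3|5)=-1; sign (−1)^0·+1^3·-1^6 = +1.
(a,b)_23: α=-2, u≡4; β=0, v≡7 (mod 23); (4|23)=+1, (7|23)=-1; sign (−1)^0·+1^0·-1^-2 = +1.
(a,b)_7: α=-4, u≡1; β=-2, v≡2 (mod 7); (1|7)=+1, (2|7)=+1; sign (−1)^0·+1^-2·+1^-4 = +1.
(a,b)_11: α=0, u≡5; β=-2, v≡4 (mod 11); (5|11)=+1, (4|11)=+1; sign (−1)^0·+1^-2·+1^0 = +1.
(a,b)_37: α=1, u≡21; β=0, v≡15 (mod 37); (21|37)=+1, (15|37)=-1; sign (−1)^0·+1^0·-1^1 = -1.
|Ram(-17768621, 15)| = 4, even; anisotropic at {2, 13, 37, 41}.

[2, 13, 37, 41]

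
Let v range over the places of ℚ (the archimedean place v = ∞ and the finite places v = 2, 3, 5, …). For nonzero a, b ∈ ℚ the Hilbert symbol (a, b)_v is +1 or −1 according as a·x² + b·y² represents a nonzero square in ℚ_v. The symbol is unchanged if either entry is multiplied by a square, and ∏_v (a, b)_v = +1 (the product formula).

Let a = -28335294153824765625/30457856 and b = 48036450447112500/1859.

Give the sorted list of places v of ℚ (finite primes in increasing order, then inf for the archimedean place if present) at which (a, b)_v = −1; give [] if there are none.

Mod squares: a ≡ -178986115, b ≡ 2255. Check v ∈ {∞, 2, 3, 5, 7, 11, 13, 17, 23, 29, 41}.
v=23: a=23^3·(≡11), b=23^2·(≡12) mod 23; (11|23)=-1, (12|23)=+1; (−1)^{3·2·11}·(-1)^2·(+1)^3 = +1.
v=29: a=29^1·(≡14), b=29^2·(≡4) mod 29; (14|29)=-1, (4|29)=+1; (−1)^{1·2·14}·(-1)^2·(+1)^1 = +1.
v=∞: -178986115 < 0 and 2255 > 0  ⇒  (a,b)_∞ = +1.
v=41: a=41^1·(≡10), b=41^1·(≡34) mod 41; (10|41)=+1, (34|41)=-1; (−1)^{1·1·20}·(+1)^1·(-1)^1 = -1.
v=7: a=7^1·(≡1), b=7^0·(≡4) mod 7; (1|7)=+1, (4|7)=+1; (−1)^{1·0·3}·(+1)^0·(+1)^1 = +1.
v=2: v_2(a)=-14, v_2(b)=2; units ≡ 5, 7 (mod 8); ε·ε+αω+βω = 0·1+-14·0+2·1 ≡ 0  ⇒  (a,b)_2 = +1.
v=17: a=17^3·(≡2), b=17^2·(≡6) mod 17; (2|17)=+1, (6|17)=-1; (−1)^{3·2·8}·(+1)^2·(-1)^3 = -1.
v=11: a=11^-1·(≡6), b=11^-1·(≡8) mod 11; (6|11)=-1, (8|11)=-1; (−1)^{-1·-1·5}·(-1)^-1·(-1)^-1 = -1.
v=5: a=5^7·(≡3), b=5^5·(≡4) mod 5; (3|5)=-1, (4|5)=+1; (−1)^{7·5·2}·(-1)^5·(+1)^7 = -1.
v=13: a=13^-2·(≡3), b=13^-2·(≡2) mod 13; (3|13)=+1, (2|13)=-1; (−1)^{-2·-2·6}·(+1)^-2·(-1)^-2 = +1.
v=3: a=3^6·(≡2), b=3^6·(≡2) mod 3; (2|3)=-1, (2|3)=-1; (−1)^{6·6·1}·(-1)^6·(-1)^6 = +1.
(-178986115, 2255 / ℚ) ramifies at {5, 11, 17, 41}: a division algebra.

[5, 11, 17, 41]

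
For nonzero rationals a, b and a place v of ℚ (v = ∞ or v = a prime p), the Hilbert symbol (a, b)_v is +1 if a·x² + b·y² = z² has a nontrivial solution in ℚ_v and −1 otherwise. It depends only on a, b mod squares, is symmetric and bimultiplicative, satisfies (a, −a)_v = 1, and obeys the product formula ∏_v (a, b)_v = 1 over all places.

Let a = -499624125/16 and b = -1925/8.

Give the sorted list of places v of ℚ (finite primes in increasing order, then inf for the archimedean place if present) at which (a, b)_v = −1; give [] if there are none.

(a, b) ≡ (-1365, -154) mod (ℚ^×)²; places V = {2, 3, 5, 7, 11, 13, ∞}.
(a,b)_7: α=1, u≡1; β=1, v≡5 (mod 7); (1|7)=+1, (5|7)=-1; sign (−1)^1·+1^1·-1^1 = +1.
(a,b)_2: α=-4, β=-3; u≡3, v≡3 (mod 8); ε(u)ε(v)=1·1, αω(v)=-4·1, βω(u)=-3·1; sum ≡ 0  ⇒  +1.
(a,b)_13: α=1, u≡1; β=0, v≡8 (mod 13); (1|13)=+1, (8|13)=-1; sign (−1)^0·+1^0·-1^1 = -1.
(a,b)_3: α=1, u≡1; β=0, v≡2 (mod 3); (1|3)=+1, (2|3)=-1; sign (−1)^0·+1^0·-1^1 = -1.
(a,b)_11: α=4, u≡6; β=1, v≡7 (mod 11); (6|11)=-1, (7|11)=-1; sign (−1)^0·-1^1·-1^4 = -1.
(a,b)_∞: sgn(-1365)=−, sgn(-154)=−, so -1.
(a,b)_5: α=3, u≡2; β=2, v≡1 (mod 5); (2|5)=-1, (1|5)=+1; sign (−1)^0·-1^2·+1^3 = +1.
Ram(-1365, -154) = {3, 11, 13, ∞}; no ℚ_3-point on the conic.

[3, 11, 13, inf]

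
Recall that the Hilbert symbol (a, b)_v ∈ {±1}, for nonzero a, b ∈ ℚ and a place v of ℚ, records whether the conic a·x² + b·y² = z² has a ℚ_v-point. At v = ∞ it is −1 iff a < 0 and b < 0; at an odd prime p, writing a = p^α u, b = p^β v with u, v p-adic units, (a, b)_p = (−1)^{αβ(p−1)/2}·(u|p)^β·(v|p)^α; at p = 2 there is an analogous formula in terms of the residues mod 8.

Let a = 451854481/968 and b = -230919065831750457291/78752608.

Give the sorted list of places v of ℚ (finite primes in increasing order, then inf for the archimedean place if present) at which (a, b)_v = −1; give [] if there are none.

[3, 11, 29, 31]

(a, b) ≡ (537602, -24882) mod (ℚ^×)²; places V = {2, 3, 11, 13, 23, 29, 31, 41, 43, ∞}.
(a,b)_31: α=1, u≡22; β=2, v≡12 (mod 31); (22|31)=-1, (12|31)=-1; sign (−1)^0·-1^2·-1^1 = -1.
(a,b)_∞: sgn(537602)=+, sgn(-24882)=−, so +1.
(a,b)_43: α=0, u≡21; β=-2, v≡36 (mod 43); (21|43)=+1, (36|43)=+1; sign (−1)^0·+1^-2·+1^0 = +1.
(a,b)_13: α=1, u≡9; β=3, v≡10 (mod 13); (9|13)=+1, (10|13)=+1; sign (−1)^0·+1^3·+1^1 = +1.
(a,b)_29: α=1, u≡1; β=3, v≡19 (mod 29); (1|29)=+1, (19|29)=-1; sign (−1)^0·+1^3·-1^1 = -1.
(a,b)_41: α=2, u≡33; β=4, v≡39 (mod 41); (33|41)=+1, (39|41)=+1; sign (−1)^0·+1^4·+1^2 = +1.
(a,b)_23: α=1, u≡3; β=2, v≡4 (mod 23); (3|23)=+1, (4|23)=+1; sign (−1)^0·+1^2·+1^1 = +1.
(a,b)_2: α=-3, β=-5; u≡1, v≡7 (mod 8); ε(u)ε(v)=0·1, αω(v)=-3·0, βω(u)=-5·0; sum ≡ 0  ⇒  +1.
(a,b)_11: α=-2, u≡7; β=-3, v≡9 (mod 11); (7|11)=-1, (9|11)=+1; sign (−1)^0·-1^-3·+1^-2 = -1.
(a,b)_3: α=0, u≡2; β=1, v≡1 (mod 3); (2|3)=-1, (1|3)=+1; sign (−1)^0·-1^1·+1^0 = -1.
(537602, -24882 / ℚ) ramifies at {3, 11, 29, 31}: a division algebra.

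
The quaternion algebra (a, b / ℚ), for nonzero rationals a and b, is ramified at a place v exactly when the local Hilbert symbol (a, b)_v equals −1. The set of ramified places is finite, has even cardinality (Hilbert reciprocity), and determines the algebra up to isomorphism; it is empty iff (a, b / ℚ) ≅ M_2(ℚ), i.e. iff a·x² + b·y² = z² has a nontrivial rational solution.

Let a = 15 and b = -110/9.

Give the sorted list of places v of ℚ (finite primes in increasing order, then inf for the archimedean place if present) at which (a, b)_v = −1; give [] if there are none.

[]

Mod squares: a ≡ 15, b ≡ -110. Check v ∈ {∞, 2, 3, 5, 11}.
v=5: a=5^1·(≡3), b=5^1·(≡2) mod 5; (3|5)=-1, (2|5)=-1; (−1)^{1·1·2}·(-1)^1·(-1)^1 = +1.
v=∞: 15 > 0 and -110 < 0  ⇒  (a,b)_∞ = +1.
v=2: v_2(a)=0, v_2(b)=1; units ≡ 7, 1 (mod 8); ε·ε+αω+βω = 1·0+0·0+1·0 ≡ 0  ⇒  (a,b)_2 = +1.
v=11: a=11^0·(≡4), b=11^1·(≡5) mod 11; (4|11)=+1, (5|11)=+1; (−1)^{0·1·5}·(+1)^1·(+1)^0 = +1.
v=3: a=3^1·(≡2), b=3^-2·(≡1) mod 3; (2|3)=-1, (1|3)=+1; (−1)^{1·-2·1}·(-1)^-2·(+1)^1 = +1.
Every local symbol is +1, so the conic 15·x² + -110·y² = z² has ℚ_v-points for all v and hence a ℚ-point; (a, b / ℚ) ≅ M_2(ℚ).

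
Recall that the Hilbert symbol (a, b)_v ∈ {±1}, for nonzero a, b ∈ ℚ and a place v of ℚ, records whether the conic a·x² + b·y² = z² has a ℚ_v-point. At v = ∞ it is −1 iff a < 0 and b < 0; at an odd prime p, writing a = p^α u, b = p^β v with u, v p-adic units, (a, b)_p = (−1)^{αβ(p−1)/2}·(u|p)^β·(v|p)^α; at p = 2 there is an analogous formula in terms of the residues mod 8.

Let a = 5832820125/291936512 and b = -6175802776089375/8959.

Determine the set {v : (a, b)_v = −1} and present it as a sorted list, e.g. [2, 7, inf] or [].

[5, 13, 17, 31]

Mod squares: a ≡ 85, b ≡ -7657. Check v ∈ {∞, 2, 3, 5, 7, 11, 13, 17, 19, 23, 29, 31, 37}.
v=∞: 85 > 0 and -7657 < 0  ⇒  (a,b)_∞ = +1.
v=23: a=23^2·(≡13), b=23^0·(≡4) mod 23; (13|23)=+1, (4|23)=+1; (−1)^{2·0·11}·(+1)^0·(+1)^2 = +1.
v=37: a=37^-2·(≡33), b=37^0·(≡29) mod 37; (33|37)=+1, (29|37)=-1; (−1)^{-2·0·18}·(+1)^0·(-1)^-2 = +1.
v=11: a=11^2·(≡10), b=11^4·(≡7) mod 11; (10|11)=-1, (7|11)=-1; (−1)^{2·4·5}·(-1)^4·(-1)^2 = +1.
v=13: a=13^0·(≡8), b=13^1·(≡3) mod 13; (8|13)=-1, (3|13)=+1; (−1)^{0·1·6}·(-1)^1·(+1)^0 = -1.
v=31: a=31^0·(≡13), b=31^-1·(≡16) mod 31; (13|31)=-1, (16|31)=+1; (−1)^{0·-1·15}·(-1)^-1·(+1)^0 = -1.
v=3: a=3^6·(≡1), b=3^2·(≡2) mod 3; (1|3)=+1, (2|3)=-1; (−1)^{6·2·1}·(+1)^2·(-1)^6 = +1.
v=7: a=7^-2·(≡1), b=7^0·(≡2) mod 7; (1|7)=+1, (2|7)=+1; (−1)^{-2·0·3}·(+1)^0·(+1)^-2 = +1.
v=19: a=19^0·(≡5), b=19^3·(≡14) mod 19; (5|19)=+1, (14|19)=-1; (−1)^{0·3·9}·(+1)^3·(-1)^0 = +1.
v=2: v_2(a)=-8, v_2(b)=0; units ≡ 5, 7 (mod 8); ε·ε+αω+βω = 0·1+-8·0+0·1 ≡ 0  ⇒  (a,b)_2 = +1.
v=17: a=17^-1·(≡14), b=17^-2·(≡14) mod 17; (14|17)=-1, (14|17)=-1; (−1)^{-1·-2·8}·(-1)^-2·(-1)^-1 = -1.
v=29: a=29^0·(≡27), b=29^2·(≡13) mod 29; (27|29)=-1, (13|29)=+1; (−1)^{0·2·14}·(-1)^2·(+1)^0 = +1.
v=5: a=5^3·(≡3), b=5^4·(≡3) mod 5; (3|5)=-1, (3|5)=-1; (−1)^{3·4·2}·(-1)^4·(-1)^3 = -1.
Ram(85, -7657) = {5, 13, 17, 31}; no ℚ_5-point on the conic.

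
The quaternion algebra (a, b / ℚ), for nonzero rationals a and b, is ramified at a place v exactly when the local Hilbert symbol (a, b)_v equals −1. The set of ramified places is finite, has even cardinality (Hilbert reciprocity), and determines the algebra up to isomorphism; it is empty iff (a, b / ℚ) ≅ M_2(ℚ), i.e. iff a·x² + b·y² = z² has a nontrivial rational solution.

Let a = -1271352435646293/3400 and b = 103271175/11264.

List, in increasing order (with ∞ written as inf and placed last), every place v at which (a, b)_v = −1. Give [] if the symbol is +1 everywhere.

(a, b) ≡ (-2306586282, 103037) mod (ℚ^×)²; places V = {2, 3, 5, 7, 11, 13, 17, 19, 29, 37, 41, ∞}.
(a,b)_2: α=-3, β=-10; u≡3, v≡5 (mod 8); ε(u)ε(v)=1·0, αω(v)=-3·1, βω(u)=-10·1; sum ≡ 1  ⇒  -1.
(a,b)_∞: sgn(-2306586282)=−, sgn(103037)=+, so +1.
(a,b)_37: α=2, u≡24; β=0, v≡32 (mod 37); (24|37)=-1, (32|37)=-1; sign (−1)^0·-1^0·-1^2 = +1.
(a,b)_41: α=1, u≡38; β=0, v≡33 (mod 41); (38|41)=-1, (33|41)=+1; sign (−1)^0·-1^0·+1^1 = +1.
(a,b)_29: α=1, u≡1; β=1, v≡21 (mod 29); (1|29)=+1, (21|29)=-1; sign (−1)^0·+1^1·-1^1 = -1.
(a,b)_17: α=-1, u≡6; β=1, v≡8 (mod 17); (6|17)=-1, (8|17)=+1; sign (−1)^0·-1^1·+1^-1 = -1.
(a,b)_13: α=3, u≡5; β=0, v≡12 (mod 13); (5|13)=-1, (12|13)=+1; sign (−1)^0·-1^0·+1^3 = +1.
(a,b)_11: α=1, u≡4; β=-1, v≡7 (mod 11); (4|11)=+1, (7|11)=-1; sign (−1)^1·+1^-1·-1^1 = +1.
(a,b)_3: α=5, u≡1; β=2, v≡2 (mod 3); (1|3)=+1, (2|3)=-1; sign (−1)^0·+1^2·-1^5 = -1.
(a,b)_7: α=1, u≡4; β=2, v≡1 (mod 7); (4|7)=+1, (1|7)=+1; sign (−1)^0·+1^2·+1^1 = +1.
(a,b)_5: α=-2, u≡2; β=2, v≡3 (mod 5); (2|5)=-1, (3|5)=-1; sign (−1)^0·-1^2·-1^-2 = +1.
(a,b)_19: α=1, u≡4; β=1, v≡8 (mod 19); (4|19)=+1, (8|19)=-1; sign (−1)^1·+1^1·-1^1 = +1.
Ram(-2306586282, 103037) = {2, 3, 17, 29}; no ℚ_2-point on the conic.

[2, 3, 17, 29]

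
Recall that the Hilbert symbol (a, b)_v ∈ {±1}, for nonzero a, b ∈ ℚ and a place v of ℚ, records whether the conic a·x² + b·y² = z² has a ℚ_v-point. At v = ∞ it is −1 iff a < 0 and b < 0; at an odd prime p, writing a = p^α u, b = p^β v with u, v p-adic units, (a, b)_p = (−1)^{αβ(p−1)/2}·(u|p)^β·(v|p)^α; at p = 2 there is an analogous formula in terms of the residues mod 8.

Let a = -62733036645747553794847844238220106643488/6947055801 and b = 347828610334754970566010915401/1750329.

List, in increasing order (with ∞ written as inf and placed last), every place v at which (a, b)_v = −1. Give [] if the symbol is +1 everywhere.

[11, 41]

Mod squares: a ≡ -249458, b ≡ 747881. Check v ∈ {∞, 2, 3, 7, 11, 17, 23, 29, 31, 37, 41, 43}.
v=11: a=11^1·(≡1), b=11^2·(≡6) mod 11; (1|11)=+1, (6|11)=-1; (−1)^{1·2·5}·(+1)^2·(-1)^1 = -1.
v=31: a=31^6·(≡22), b=31^4·(≡13) mod 31; (22|31)=-1, (13|31)=-1; (−1)^{6·4·15}·(-1)^4·(-1)^6 = +1.
v=∞: -249458 < 0 and 747881 > 0  ⇒  (a,b)_∞ = +1.
v=2: v_2(a)=5, v_2(b)=0; units ≡ 7, 1 (mod 8); ε·ε+αω+βω = 1·0+5·0+0·0 ≡ 0  ⇒  (a,b)_2 = +1.
v=3: a=3^-10·(≡1), b=3^-6·(≡2) mod 3; (1|3)=+1, (2|3)=-1; (−1)^{-10·-6·1}·(+1)^-6·(-1)^-10 = +1.
v=43: a=43^6·(≡12), b=43^4·(≡13) mod 43; (12|43)=-1, (13|43)=+1; (−1)^{6·4·21}·(-1)^4·(+1)^6 = +1.
v=23: a=23^3·(≡5), b=23^2·(≡13) mod 23; (5|23)=-1, (13|23)=+1; (−1)^{3·2·11}·(-1)^2·(+1)^3 = +1.
v=41: a=41^4·(≡19), b=41^3·(≡16) mod 41; (19|41)=-1, (16|41)=+1; (−1)^{4·3·20}·(-1)^3·(+1)^4 = -1.
v=29: a=29^1·(≡27), b=29^1·(≡12) mod 29; (27|29)=-1, (12|29)=-1; (−1)^{1·1·14}·(-1)^1·(-1)^1 = +1.
v=17: a=17^1·(≡5), b=17^1·(≡11) mod 17; (5|17)=-1, (11|17)=-1; (−1)^{1·1·8}·(-1)^1·(-1)^1 = +1.
v=7: a=7^-6·(≡4), b=7^-4·(≡2) mod 7; (4|7)=+1, (2|7)=+1; (−1)^{-6·-4·3}·(+1)^-4·(+1)^-6 = +1.
v=37: a=37^4·(≡27), b=37^3·(≡33) mod 37; (27|37)=+1, (33|37)=+1; (−1)^{4·3·18}·(+1)^3·(+1)^4 = +1.
Ram(-249458, 747881) = {11, 41}; no ℚ_11-point on the conic.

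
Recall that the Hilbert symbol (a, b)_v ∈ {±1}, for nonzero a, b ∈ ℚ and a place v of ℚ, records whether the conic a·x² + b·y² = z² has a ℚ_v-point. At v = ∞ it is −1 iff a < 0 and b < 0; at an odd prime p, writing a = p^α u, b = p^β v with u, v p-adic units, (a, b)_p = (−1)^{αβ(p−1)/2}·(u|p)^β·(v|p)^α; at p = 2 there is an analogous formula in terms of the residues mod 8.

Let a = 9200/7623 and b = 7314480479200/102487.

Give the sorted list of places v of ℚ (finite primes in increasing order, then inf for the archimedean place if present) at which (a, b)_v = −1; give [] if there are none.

Mod squares: a ≡ 161, b ≡ 93501394. Check v ∈ {∞, 2, 3, 5, 7, 11, 17, 19, 23, 29, 31, 37}.
v=37: a=37^0·(≡24), b=37^2·(≡21) mod 37; (24|37)=-1, (21|37)=+1; (−1)^{0·2·18}·(-1)^2·(+1)^0 = +1.
v=19: a=19^0·(≡1), b=19^1·(≡18) mod 19; (1|19)=+1, (18|19)=-1; (−1)^{0·1·9}·(+1)^1·(-1)^0 = +1.
v=11: a=11^-2·(≡6), b=11^-4·(≡10) mod 11; (6|11)=-1, (10|11)=-1; (−1)^{-2·-4·5}·(-1)^-4·(-1)^-2 = +1.
v=31: a=31^0·(≡23), b=31^1·(≡22) mod 31; (23|31)=-1, (22|31)=-1; (−1)^{0·1·15}·(-1)^1·(-1)^0 = -1.
v=5: a=5^2·(≡1), b=5^2·(≡4) mod 5; (1|5)=+1, (4|5)=+1; (−1)^{2·2·2}·(+1)^2·(+1)^2 = +1.
v=17: a=17^0·(≡15), b=17^1·(≡2) mod 17; (15|17)=+1, (2|17)=+1; (−1)^{0·1·8}·(+1)^1·(+1)^0 = +1.
v=23: a=23^1·(≡17), b=23^1·(≡5) mod 23; (17|23)=-1, (5|23)=-1; (−1)^{1·1·11}·(-1)^1·(-1)^1 = -1.
v=3: a=3^-2·(≡2), b=3^0·(≡1) mod 3; (2|3)=-1, (1|3)=+1; (−1)^{-2·0·1}·(-1)^0·(+1)^-2 = +1.
v=29: a=29^0·(≡20), b=29^1·(≡5) mod 29; (20|29)=+1, (5|29)=+1; (−1)^{0·1·14}·(+1)^1·(+1)^0 = +1.
v=7: a=7^-1·(≡4), b=7^-1·(≡5) mod 7; (4|7)=+1, (5|7)=-1; (−1)^{-1·-1·3}·(+1)^-1·(-1)^-1 = +1.
v=∞: 161 > 0 and 93501394 > 0  ⇒  (a,b)_∞ = +1.
v=2: v_2(a)=4, v_2(b)=5; units ≡ 1, 1 (mod 8); ε·ε+αω+βω = 0·0+4·0+5·0 ≡ 0  ⇒  (a,b)_2 = +1.
|Ram(161, 93501394)| = 2, even; anisotropic at {23, 31}.

[23, 31]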